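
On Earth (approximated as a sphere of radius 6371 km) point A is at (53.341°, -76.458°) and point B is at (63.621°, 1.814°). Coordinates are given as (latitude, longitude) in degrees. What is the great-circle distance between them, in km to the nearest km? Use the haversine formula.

Let φ₁ = 0.9310 rad, φ₂ = 1.1104 rad, and Δλ = 1.3661 rad.
Haversine: a = sin²(Δφ/2) + cos φ₁ cos φ₂ sin²(Δλ/2) = 0.0080 + (0.5971)(0.4443)(0.3984) = 0.11370.
Central angle c = 2·arcsin(√a) = 0.68788 rad.
Distance = R·c = 6371 × 0.6879 ≈ 4382 km.

4382 km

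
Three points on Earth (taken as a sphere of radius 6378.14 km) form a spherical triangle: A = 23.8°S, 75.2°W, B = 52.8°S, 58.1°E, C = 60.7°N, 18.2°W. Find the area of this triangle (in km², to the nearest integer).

106091736 km²

Side lengths (central angles): a = 2.2454, b = 1.6791, c = 1.6288 rad; semiperimeter s = 2.7766.
By l'Huilier's theorem, tan(E/4) = √[tan(s/2) tan((s−a)/2) tan((s−b)/2) tan((s−c)/2)], giving spherical excess E = 2.6079 rad.
Area = E·R² = 2.6079 × (6378.14)² ≈ 106091736 km².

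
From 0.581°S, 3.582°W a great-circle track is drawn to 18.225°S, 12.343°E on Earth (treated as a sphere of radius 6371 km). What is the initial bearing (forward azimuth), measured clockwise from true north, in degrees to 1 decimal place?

With φ₁ = -0.0101, φ₂ = -0.3181, Δλ = 0.2779 rad, the forward-azimuth formula gives
θ = atan2( sin Δλ cos φ₂ , cos φ₁ sin φ₂ − sin φ₁ cos φ₂ cos Δλ ) = atan2(0.2606, -0.3035) = 139.34°.
So the initial bearing is 139.3°.

139.3°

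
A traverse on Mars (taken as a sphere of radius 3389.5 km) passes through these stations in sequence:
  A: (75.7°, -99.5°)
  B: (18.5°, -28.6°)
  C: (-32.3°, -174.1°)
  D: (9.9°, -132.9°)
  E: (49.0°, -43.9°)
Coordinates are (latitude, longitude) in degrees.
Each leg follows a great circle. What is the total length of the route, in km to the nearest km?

20889 km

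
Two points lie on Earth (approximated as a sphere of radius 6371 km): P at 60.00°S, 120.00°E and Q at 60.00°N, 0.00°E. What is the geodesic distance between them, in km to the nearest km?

16795 km

Let φ₁ = -1.0472 rad, φ₂ = 1.0472 rad, and Δλ = -2.0944 rad.
cos c = sin φ₁ sin φ₂ + cos φ₁ cos φ₂ cos Δλ = (-0.8660)(0.8660) + (0.5000)(0.5000)(-0.5000) = -0.87500,
so c = arccos(-0.87500) = 2.63623 rad.
Distance = R·c = 6371 × 2.6362 ≈ 16795 km.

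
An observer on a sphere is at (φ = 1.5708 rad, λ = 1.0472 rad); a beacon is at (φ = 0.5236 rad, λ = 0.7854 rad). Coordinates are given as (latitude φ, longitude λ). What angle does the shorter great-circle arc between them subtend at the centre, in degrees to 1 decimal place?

60.0°

In radians: φ₁ = 1.5708, φ₂ = 0.5236, Δλ = -15.000° = -0.2618 rad.
cos c = sin φ₁ sin φ₂ + cos φ₁ cos φ₂ cos Δλ = (1.0000)(0.5000) + (-0.0000)(0.8660)(0.9659) = 0.50000,
so c = arccos(0.50000) = 1.04720 rad.
So the angular separation is 60.0°.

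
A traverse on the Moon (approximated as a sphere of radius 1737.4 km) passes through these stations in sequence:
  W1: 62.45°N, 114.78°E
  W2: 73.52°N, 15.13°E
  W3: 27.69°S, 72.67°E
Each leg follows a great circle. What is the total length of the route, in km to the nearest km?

4312 km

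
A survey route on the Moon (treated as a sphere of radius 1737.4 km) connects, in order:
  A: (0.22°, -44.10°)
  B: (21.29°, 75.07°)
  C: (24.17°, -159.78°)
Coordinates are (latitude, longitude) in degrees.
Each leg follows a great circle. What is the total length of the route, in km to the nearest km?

Leg A→B: central angle 2.0406 rad, distance 3545.4 km.
Leg B→C: central angle 1.9185 rad, distance 3333.2 km.
Total: 3545.4 + 3333.2 ≈ 6879 km.

6879 km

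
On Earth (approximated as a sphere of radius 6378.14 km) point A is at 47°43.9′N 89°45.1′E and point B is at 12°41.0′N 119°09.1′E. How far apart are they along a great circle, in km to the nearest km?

In radians: φ₁ = 0.8331, φ₂ = 0.2214, Δλ = 29.400° = 0.5131 rad.
Haversine: a = sin²(Δφ/2) + cos φ₁ cos φ₂ sin²(Δλ/2) = 0.0907 + (0.6726)(0.9756)(0.0644) = 0.13292.
Central angle c = 2·arcsin(√a) = 0.74637 rad.
Distance = R·c = 6378.14 × 0.7464 ≈ 4760 km.

4760 km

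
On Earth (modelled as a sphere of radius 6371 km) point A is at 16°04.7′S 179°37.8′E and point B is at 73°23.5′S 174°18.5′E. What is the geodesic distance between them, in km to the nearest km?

6382 km

In radians: φ₁ = -0.2806, φ₂ = -1.2809, Δλ = -5.322° = -0.0929 rad.
cos c = sin φ₁ sin φ₂ + cos φ₁ cos φ₂ cos Δλ = (-0.2770)(-0.9583) + (0.9609)(0.2858)(0.9957) = 0.53886,
so c = arccos(0.53886) = 1.00171 rad.
Distance = R·c = 6371 × 1.0017 ≈ 6382 km.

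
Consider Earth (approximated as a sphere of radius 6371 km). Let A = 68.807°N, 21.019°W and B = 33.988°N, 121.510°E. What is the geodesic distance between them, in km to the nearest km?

With latitudes φ₁ = 68.807°, φ₂ = 33.988° and longitude difference Δλ = 142.529°:
cos c = sin φ₁ sin φ₂ + cos φ₁ cos φ₂ cos Δλ = (0.9324)(0.5590) + (0.3615)(0.8292)(-0.7937) = 0.28331,
so c = arccos(0.28331) = 1.28355 rad.
Distance = R·c = 6371 × 1.2835 ≈ 8177 km.

8177 km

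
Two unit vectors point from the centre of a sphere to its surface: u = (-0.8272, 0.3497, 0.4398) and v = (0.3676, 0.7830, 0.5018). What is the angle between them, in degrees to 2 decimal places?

79.02°

u·v = 0.1904; |u| = 1.0000, |v| = 1.0000.
cos θ = (u·v)/(|u||v|) = 0.1904, so θ = 79.02°.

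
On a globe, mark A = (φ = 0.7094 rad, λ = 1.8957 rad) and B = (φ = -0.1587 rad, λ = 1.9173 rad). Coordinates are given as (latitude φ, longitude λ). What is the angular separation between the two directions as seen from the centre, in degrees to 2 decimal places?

49.75°

With latitudes φ₁ = 40.646°, φ₂ = -9.093° and longitude difference Δλ = 1.238°:
cos c = sin φ₁ sin φ₂ + cos φ₁ cos φ₂ cos Δλ = (0.6514)(-0.1580) + (0.7588)(0.9874)(0.9998) = 0.64610,
so c = arccos(0.64610) = 0.86833 rad.
So the angular separation is 49.75°.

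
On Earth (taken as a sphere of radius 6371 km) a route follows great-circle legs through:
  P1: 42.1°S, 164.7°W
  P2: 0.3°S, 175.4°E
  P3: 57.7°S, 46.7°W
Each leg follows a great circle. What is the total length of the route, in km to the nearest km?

Leg P1→P2: central angle 0.7938 rad, distance 5057.0 km.
Leg P2→P3: central angle 1.9737 rad, distance 12574.1 km.
Total: 5057.0 + 12574.1 ≈ 17631 km.

17631 km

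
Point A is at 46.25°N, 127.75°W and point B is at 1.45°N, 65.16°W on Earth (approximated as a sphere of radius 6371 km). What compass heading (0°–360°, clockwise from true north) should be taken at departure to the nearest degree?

Δλ = 62.590° = 1.0924 rad.
y = sin Δλ · cos φ₂ = (0.8877)(0.9997) = 0.8875
x = cos φ₁ sin φ₂ − sin φ₁ cos φ₂ cos Δλ = (0.6915)(0.0253) − (0.7224)(0.9997)(0.4604) = -0.3149
θ = atan2(y, x) = 109.54°, so the bearing is 110°.

110°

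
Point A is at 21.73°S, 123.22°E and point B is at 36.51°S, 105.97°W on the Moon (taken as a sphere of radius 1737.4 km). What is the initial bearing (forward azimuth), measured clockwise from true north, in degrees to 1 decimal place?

Δλ = 130.810° = 2.2831 rad.
y = sin Δλ · cos φ₂ = (0.7569)(0.8038) = 0.6083
x = cos φ₁ sin φ₂ − sin φ₁ cos φ₂ cos Δλ = (0.9289)(-0.5950) − (-0.3702)(0.8038)(-0.6536) = -0.7472
θ = atan2(y, x) = 140.85°, so the bearing is 140.8°.

140.8°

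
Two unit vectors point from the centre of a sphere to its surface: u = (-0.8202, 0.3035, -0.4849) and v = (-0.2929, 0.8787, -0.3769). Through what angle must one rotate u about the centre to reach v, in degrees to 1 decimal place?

46.4°

u·v = 0.6897; |u| = 1.0000, |v| = 1.0000.
cos θ = (u·v)/(|u||v|) = 0.6897, so θ = 46.4°.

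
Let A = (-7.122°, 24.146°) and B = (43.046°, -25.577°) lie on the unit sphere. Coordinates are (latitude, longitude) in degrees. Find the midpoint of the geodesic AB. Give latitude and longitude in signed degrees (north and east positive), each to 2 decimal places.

19.62°, 3.31°

Central angle δ = 1.1765 rad. Interpolating on the sphere with fraction f = 0.5:
P = [sin((1−f)δ)·A + sin(fδ)·B] / sin δ = 0.6010·A + 0.6010·B in Cartesian coordinates,
giving P = (0.9404, 0.0543, 0.3357), i.e. latitude 19.62°, longitude 3.31°.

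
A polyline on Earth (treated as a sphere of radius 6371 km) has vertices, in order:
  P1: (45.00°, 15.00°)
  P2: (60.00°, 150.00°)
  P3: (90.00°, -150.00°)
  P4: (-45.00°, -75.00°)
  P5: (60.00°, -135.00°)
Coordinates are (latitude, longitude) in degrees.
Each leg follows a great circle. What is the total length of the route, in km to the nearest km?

Leg P1→P2: central angle 1.2000 rad, distance 7645.1 km.
Leg P2→P3: central angle 0.5236 rad, distance 3335.8 km.
Leg P3→P4: central angle 2.3562 rad, distance 15011.3 km.
Leg P4→P5: central angle 2.0215 rad, distance 12879.0 km.
Total: 7645.1 + 3335.8 + 15011.3 + 12879.0 ≈ 38871 km.

38871 km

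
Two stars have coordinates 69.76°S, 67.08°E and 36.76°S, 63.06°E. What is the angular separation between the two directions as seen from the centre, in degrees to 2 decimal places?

33.07°

In radians: φ₁ = -1.2175, φ₂ = -0.6416, Δλ = -4.020° = -0.0702 rad.
Haversine: a = sin²(Δφ/2) + cos φ₁ cos φ₂ sin²(Δλ/2) = 0.0807 + (0.3460)(0.8011)(0.0012) = 0.08101.
Central angle c = 2·arcsin(√a) = 0.57721 rad.
So the angular separation is 33.07°.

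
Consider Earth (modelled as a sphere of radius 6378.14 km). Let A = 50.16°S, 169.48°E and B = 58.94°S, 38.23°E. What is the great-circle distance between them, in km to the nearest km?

7114 km

Let φ₁ = -0.8755 rad, φ₂ = -1.0287 rad, and Δλ = -2.2907 rad.
cos c = sin φ₁ sin φ₂ + cos φ₁ cos φ₂ cos Δλ = (-0.7678)(-0.8566) + (0.6406)(0.5159)(-0.6593) = 0.43981,
so c = arccos(0.43981) = 1.11540 rad.
Distance = R·c = 6378.14 × 1.1154 ≈ 7114 km.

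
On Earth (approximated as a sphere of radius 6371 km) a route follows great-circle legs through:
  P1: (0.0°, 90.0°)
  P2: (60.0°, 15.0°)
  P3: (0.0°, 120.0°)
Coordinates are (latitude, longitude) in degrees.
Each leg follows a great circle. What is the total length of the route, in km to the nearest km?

Leg P1→P2: central angle 1.4410 rad, distance 9180.8 km.
Leg P2→P3: central angle 1.7006 rad, distance 10834.3 km.
Total: 9180.8 + 10834.3 ≈ 20015 km.

20015 km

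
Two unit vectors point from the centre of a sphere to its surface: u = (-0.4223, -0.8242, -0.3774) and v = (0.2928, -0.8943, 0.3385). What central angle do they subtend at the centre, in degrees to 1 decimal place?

u·v = 0.4857; |u| = 1.0000, |v| = 1.0000.
cos θ = (u·v)/(|u||v|) = 0.4856, so θ = 60.9°.

60.9°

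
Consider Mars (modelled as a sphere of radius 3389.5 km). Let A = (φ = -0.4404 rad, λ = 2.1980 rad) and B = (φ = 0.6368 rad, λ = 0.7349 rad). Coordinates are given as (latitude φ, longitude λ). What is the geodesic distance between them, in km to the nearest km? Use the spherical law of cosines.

Let φ₁ = -0.4404 rad, φ₂ = 0.6368 rad, and Δλ = -1.4631 rad.
cos c = sin φ₁ sin φ₂ + cos φ₁ cos φ₂ cos Δλ = (-0.4263)(0.5946) + (0.9046)(0.8040)(0.1075) = -0.17532,
so c = arccos(-0.17532) = 1.74702 rad.
Distance = R·c = 3389.5 × 1.7470 ≈ 5922 km.

5922 km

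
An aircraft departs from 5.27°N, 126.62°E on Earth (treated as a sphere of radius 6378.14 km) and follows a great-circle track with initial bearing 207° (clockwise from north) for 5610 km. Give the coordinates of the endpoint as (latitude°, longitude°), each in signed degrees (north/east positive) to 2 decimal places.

-38.68°, 100.00°

Angular distance δ = d/R = 5610/6378.14 = 0.87957 rad; initial bearing θ = 3.6128 rad.
sin φ₂ = sin φ₁ cos δ + cos φ₁ sin δ cos θ = (0.0918)(0.6375) + (0.9958)(0.7705)(-0.8910) = -0.6250, so φ₂ = -38.68°.
Δλ = atan2(sin θ sin δ cos φ₁, cos δ − sin φ₁ sin φ₂) = atan2(-0.3483, 0.6949) = -26.622°.
λ₂ = 126.620° − 26.622° = 100.00°.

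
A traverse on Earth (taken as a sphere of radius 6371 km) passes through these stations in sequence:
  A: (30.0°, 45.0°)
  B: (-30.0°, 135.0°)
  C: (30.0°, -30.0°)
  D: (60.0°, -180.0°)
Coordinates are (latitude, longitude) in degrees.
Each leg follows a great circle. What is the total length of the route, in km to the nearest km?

39827 km

Leg A→B: central angle 1.8235 rad, distance 11617.4 km.
Leg B→C: central angle 2.9150 rad, distance 18571.7 km.
Leg C→D: central angle 1.5128 rad, distance 9637.7 km.
Total: 11617.4 + 18571.7 + 9637.7 ≈ 39827 km.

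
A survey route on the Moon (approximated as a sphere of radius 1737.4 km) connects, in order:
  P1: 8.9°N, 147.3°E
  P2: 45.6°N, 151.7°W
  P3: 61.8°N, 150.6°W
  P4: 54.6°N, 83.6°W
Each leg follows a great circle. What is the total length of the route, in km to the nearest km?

3461 km

Leg P1→P2: central angle 1.1089 rad, distance 1926.6 km.
Leg P2→P3: central angle 0.2830 rad, distance 491.6 km.
Leg P3→P4: central angle 0.6000 rad, distance 1042.4 km.
Total: 1926.6 + 491.6 + 1042.4 ≈ 3461 km.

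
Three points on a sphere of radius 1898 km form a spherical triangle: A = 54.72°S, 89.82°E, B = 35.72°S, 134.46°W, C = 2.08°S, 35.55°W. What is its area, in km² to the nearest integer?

6554433 km²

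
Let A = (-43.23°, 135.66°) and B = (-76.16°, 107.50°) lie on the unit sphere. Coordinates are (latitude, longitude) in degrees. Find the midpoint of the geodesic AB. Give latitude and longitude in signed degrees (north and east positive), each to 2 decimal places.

Central angle δ = 0.6116 rad. Interpolating on the sphere with fraction f = 0.5:
P = [sin((1−f)δ)·A + sin(fδ)·B] / sin δ = 0.5243·A + 0.5243·B in Cartesian coordinates,
giving P = (-0.3109, 0.3866, -0.8682), i.e. latitude -60.25°, longitude 128.81°.

-60.25°, 128.81°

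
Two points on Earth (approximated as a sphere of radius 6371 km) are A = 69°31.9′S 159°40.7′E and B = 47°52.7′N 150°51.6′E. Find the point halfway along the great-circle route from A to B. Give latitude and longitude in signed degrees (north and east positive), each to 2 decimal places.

Central angle δ = 2.0523 rad. Interpolating on the sphere with fraction f = 0.5:
P = [sin((1−f)δ)·A + sin(fδ)·B] / sin δ = 0.9650·A + 0.9650·B in Cartesian coordinates,
giving P = (-0.8818, 0.4324, -0.1883), i.e. latitude -10.85°, longitude 153.88°.

-10.85°, 153.88°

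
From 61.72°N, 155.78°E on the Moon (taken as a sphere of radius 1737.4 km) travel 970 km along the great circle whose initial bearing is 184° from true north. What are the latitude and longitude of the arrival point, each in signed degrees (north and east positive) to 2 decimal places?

29.77°, 153.34°

Angular distance δ = d/R = 970/1737.4 = 0.55831 rad; initial bearing θ = 3.2114 rad.
sin φ₂ = sin φ₁ cos δ + cos φ₁ sin δ cos θ = (0.8806)(0.8482) + (0.4738)(0.5297)(-0.9976) = 0.4965, so φ₂ = 29.77°.
Δλ = atan2(sin θ sin δ cos φ₁, cos δ − sin φ₁ sin φ₂) = atan2(-0.0175, 0.4109) = -2.440°.
λ₂ = 155.780° − 2.440° = 153.34°.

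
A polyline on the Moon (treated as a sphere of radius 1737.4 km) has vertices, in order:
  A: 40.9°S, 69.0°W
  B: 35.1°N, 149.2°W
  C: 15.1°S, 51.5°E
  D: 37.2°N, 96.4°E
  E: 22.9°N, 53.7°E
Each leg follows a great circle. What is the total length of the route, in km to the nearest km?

11065 km

Leg A→B: central angle 1.8455 rad, distance 3206.3 km.
Leg B→C: central angle 2.6653 rad, distance 4630.7 km.
Leg C→D: central angle 1.1732 rad, distance 2038.3 km.
Leg D→E: central angle 0.6849 rad, distance 1189.9 km.
Total: 3206.3 + 4630.7 + 2038.3 + 1189.9 ≈ 11065 km.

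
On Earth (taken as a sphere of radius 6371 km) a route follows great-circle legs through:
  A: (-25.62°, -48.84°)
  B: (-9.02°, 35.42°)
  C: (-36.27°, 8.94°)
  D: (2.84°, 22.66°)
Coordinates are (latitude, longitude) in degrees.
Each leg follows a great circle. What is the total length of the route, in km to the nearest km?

Leg A→B: central angle 1.4133 rad, distance 9004.1 km.
Leg B→C: central angle 0.6343 rad, distance 4041.2 km.
Leg C→D: central angle 0.7182 rad, distance 4576.0 km.
Total: 9004.1 + 4041.2 + 4576.0 ≈ 17621 km.

17621 km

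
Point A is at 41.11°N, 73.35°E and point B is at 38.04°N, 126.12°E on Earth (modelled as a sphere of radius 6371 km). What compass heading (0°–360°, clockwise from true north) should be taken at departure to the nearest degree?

76°

With φ₁ = 0.7175, φ₂ = 0.6639, Δλ = 0.9210 rad, the forward-azimuth formula gives
θ = atan2( sin Δλ cos φ₂ , cos φ₁ sin φ₂ − sin φ₁ cos φ₂ cos Δλ ) = atan2(0.6271, 0.1510) = 76.46°.
So the initial bearing is 76°.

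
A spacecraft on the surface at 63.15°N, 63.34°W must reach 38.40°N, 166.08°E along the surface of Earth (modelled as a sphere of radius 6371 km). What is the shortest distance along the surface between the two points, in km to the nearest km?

With latitudes φ₁ = 63.150°, φ₂ = 38.400° and longitude difference Δλ = -130.580°:
cos c = sin φ₁ sin φ₂ + cos φ₁ cos φ₂ cos Δλ = (0.8922)(0.6211) + (0.4517)(0.7837)(-0.6505) = 0.32393,
so c = arccos(0.32393) = 1.24092 rad.
Distance = R·c = 6371 × 1.2409 ≈ 7906 km.

7906 km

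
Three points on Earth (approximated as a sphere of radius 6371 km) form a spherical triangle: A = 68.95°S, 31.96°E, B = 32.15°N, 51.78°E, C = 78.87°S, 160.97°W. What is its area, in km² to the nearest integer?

Side lengths (central angles): a = 2.2911, b = 0.5583, c = 1.7829 rad; semiperimeter s = 2.3162.
By l'Huilier's theorem, tan(E/4) = √[tan(s/2) tan((s−a)/2) tan((s−b)/2) tan((s−c)/2)], giving spherical excess E = 0.3876 rad.
Area = E·R² = 0.3876 × (6371)² ≈ 15732033 km².

15732033 km²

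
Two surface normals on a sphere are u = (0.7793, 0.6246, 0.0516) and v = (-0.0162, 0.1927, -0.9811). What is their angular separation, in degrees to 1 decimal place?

u·v = 0.0571; |u| = 1.0000, |v| = 1.0000.
cos θ = (u·v)/(|u||v|) = 0.0571, so θ = 86.7°.

86.7°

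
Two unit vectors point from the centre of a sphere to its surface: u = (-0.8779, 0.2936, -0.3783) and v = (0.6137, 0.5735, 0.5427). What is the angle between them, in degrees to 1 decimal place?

u·v = -0.5757; |u| = 1.0000, |v| = 1.0000.
cos θ = (u·v)/(|u||v|) = -0.5757, so θ = 125.1°.

125.1°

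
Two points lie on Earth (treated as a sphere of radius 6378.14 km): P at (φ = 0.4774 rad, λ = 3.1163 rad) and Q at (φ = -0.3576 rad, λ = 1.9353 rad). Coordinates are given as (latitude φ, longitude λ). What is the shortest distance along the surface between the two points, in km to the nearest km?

9024 km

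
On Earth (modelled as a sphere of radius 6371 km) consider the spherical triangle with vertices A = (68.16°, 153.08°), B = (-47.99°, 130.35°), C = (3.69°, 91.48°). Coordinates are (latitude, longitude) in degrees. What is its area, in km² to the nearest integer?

Side lengths (central angles): a = 1.0790, b = 1.3322, c = 2.0489 rad; semiperimeter s = 2.2301.
By l'Huilier's theorem, tan(E/4) = √[tan(s/2) tan((s−a)/2) tan((s−b)/2) tan((s−c)/2)], giving spherical excess E = 0.9447 rad.
Area = E·R² = 0.9447 × (6371)² ≈ 38346749 km².

38346749 km²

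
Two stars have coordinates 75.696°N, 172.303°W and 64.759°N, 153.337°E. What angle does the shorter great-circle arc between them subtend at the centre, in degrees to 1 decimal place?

With latitudes φ₁ = 75.696°, φ₂ = 64.759° and longitude difference Δλ = -34.360°:
cos c = sin φ₁ sin φ₂ + cos φ₁ cos φ₂ cos Δλ = (0.9690)(0.9045) + (0.2471)(0.4264)(0.8255) = 0.96345,
so c = arccos(0.96345) = 0.27119 rad.
So the angular separation is 15.5°.

15.5°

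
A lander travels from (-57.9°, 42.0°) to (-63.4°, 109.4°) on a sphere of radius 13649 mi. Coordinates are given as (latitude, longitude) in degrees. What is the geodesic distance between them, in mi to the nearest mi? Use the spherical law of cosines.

In radians: φ₁ = -1.0105, φ₂ = -1.1065, Δλ = 67.400° = 1.1764 rad.
cos c = sin φ₁ sin φ₂ + cos φ₁ cos φ₂ cos Δλ = (-0.8471)(-0.8942) + (0.5314)(0.4478)(0.3843) = 0.84890,
so c = arccos(0.84890) = 0.55690 rad.
Distance = R·c = 13649 × 0.5569 ≈ 7601 mi.

7601 mi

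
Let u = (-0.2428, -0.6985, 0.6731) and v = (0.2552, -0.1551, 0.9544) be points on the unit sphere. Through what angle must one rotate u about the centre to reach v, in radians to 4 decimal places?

u·v = 0.6888; |u| = 1.0000, |v| = 1.0000.
cos θ = (u·v)/(|u||v|) = 0.6888, so θ = 0.8110 rad.

0.8110 rad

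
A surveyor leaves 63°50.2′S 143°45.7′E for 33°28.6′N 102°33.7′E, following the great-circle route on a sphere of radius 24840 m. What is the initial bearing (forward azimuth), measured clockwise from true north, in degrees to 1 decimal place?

325.7°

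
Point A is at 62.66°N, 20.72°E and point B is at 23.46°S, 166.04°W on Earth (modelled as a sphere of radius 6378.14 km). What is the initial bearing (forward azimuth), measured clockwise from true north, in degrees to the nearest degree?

With φ₁ = 1.0936, φ₂ = -0.4095, Δλ = 3.0236 rad, the forward-azimuth formula gives
θ = atan2( sin Δλ cos φ₂ , cos φ₁ sin φ₂ − sin φ₁ cos φ₂ cos Δλ ) = atan2(0.1080, 0.6264) = 9.78°.
So the initial bearing is 10°.

10°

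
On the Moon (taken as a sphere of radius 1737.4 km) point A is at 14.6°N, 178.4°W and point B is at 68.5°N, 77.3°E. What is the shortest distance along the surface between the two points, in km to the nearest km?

In radians: φ₁ = 0.2548, φ₂ = 1.1956, Δλ = -104.300° = -1.8204 rad.
cos c = sin φ₁ sin φ₂ + cos φ₁ cos φ₂ cos Δλ = (0.2521)(0.9304) + (0.9677)(0.3665)(-0.2470) = 0.14693,
so c = arccos(0.14693) = 1.42334 rad.
Distance = R·c = 1737.4 × 1.4233 ≈ 2473 km.

2473 km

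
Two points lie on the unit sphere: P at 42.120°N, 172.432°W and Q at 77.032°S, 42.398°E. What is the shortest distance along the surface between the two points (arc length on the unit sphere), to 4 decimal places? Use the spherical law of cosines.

2.4820

Let φ₁ = 0.7351 rad, φ₂ = -1.3445 rad, and Δλ = -2.5337 rad.
cos c = sin φ₁ sin φ₂ + cos φ₁ cos φ₂ cos Δλ = (0.6707)(-0.9745) + (0.7417)(0.2244)(-0.8209) = -0.79021,
so c = arccos(-0.79021) = 2.48195 rad.
On the unit sphere the arc length equals the central angle: 2.4820.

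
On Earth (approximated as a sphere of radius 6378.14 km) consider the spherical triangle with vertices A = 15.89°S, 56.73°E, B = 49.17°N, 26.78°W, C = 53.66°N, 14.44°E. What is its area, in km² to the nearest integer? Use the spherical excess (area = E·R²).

11632981 km²

Side lengths (central angles): a = 0.4489, b = 1.3684, c = 1.7073 rad; semiperimeter s = 1.7623.
By l'Huilier's theorem, tan(E/4) = √[tan(s/2) tan((s−a)/2) tan((s−b)/2) tan((s−c)/2)], giving spherical excess E = 0.2860 rad.
Area = E·R² = 0.2860 × (6378.14)² ≈ 11632981 km².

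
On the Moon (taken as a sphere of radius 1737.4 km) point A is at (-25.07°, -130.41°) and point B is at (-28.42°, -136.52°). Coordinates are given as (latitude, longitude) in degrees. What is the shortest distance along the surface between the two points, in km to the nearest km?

In radians: φ₁ = -0.4376, φ₂ = -0.4960, Δλ = -6.110° = -0.1066 rad.
cos c = sin φ₁ sin φ₂ + cos φ₁ cos φ₂ cos Δλ = (-0.4237)(-0.4759) + (0.9058)(0.8795)(0.9943) = 0.99377,
so c = arccos(0.99377) = 0.11172 rad.
Distance = R·c = 1737.4 × 0.1117 ≈ 194 km.

194 km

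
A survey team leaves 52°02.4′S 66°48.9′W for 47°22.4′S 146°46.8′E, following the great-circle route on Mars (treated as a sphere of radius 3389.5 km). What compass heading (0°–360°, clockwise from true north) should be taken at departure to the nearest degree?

203°

Δλ = -146.405° = -2.5552 rad.
y = sin Δλ · cos φ₂ = (-0.5533)(0.6772) = -0.3747
x = cos φ₁ sin φ₂ − sin φ₁ cos φ₂ cos Δλ = (0.6151)(-0.7358) − (-0.7884)(0.6772)(-0.8330) = -0.8973
θ = atan2(y, x) = -157.34°; adding 360° gives 203°.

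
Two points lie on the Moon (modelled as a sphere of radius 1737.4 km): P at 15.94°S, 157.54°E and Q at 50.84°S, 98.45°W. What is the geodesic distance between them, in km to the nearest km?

2614 km

Let φ₁ = -0.2782 rad, φ₂ = -0.8873 rad, and Δλ = 1.8153 rad.
cos c = sin φ₁ sin φ₂ + cos φ₁ cos φ₂ cos Δλ = (-0.2746)(-0.7754) + (0.9615)(0.6315)(-0.2421) = 0.06595,
so c = arccos(0.06595) = 1.50480 rad.
Distance = R·c = 1737.4 × 1.5048 ≈ 2614 km.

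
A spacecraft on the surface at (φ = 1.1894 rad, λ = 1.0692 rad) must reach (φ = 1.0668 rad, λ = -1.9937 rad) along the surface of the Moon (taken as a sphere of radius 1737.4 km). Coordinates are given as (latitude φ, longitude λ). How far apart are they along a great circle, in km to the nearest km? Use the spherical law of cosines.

1537 km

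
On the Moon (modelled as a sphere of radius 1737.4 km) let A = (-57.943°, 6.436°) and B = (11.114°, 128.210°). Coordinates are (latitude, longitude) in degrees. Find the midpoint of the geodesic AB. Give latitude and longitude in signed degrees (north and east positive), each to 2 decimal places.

The central angle between A and B is δ = 2.0237 rad.
With f = 0.5, the slerp weights are sin((1−f)δ)/sin δ = 0.9429 and sin(fδ)/sin δ = 0.9429.
Weighted sum of the unit vectors: (0.9429)·(0.5274,0.0595,-0.8475) + (0.9429)·(-0.6069,0.7710,0.1928) = (-0.0750, 0.7831, -0.6174).
Converting back: φ = atan2(z, √(x²+y²)) = -38.12°, λ = atan2(y, x) = 95.47°.

-38.12°, 95.47°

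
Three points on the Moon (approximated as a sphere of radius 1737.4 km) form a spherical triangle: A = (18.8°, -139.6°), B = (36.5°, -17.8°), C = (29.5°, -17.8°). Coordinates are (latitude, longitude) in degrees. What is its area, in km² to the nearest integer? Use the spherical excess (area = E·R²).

392043 km²

Side lengths (central angles): a = 0.1222, b = 1.8499, c = 1.7817 rad; semiperimeter s = 1.8769.
By l'Huilier's theorem, tan(E/4) = √[tan(s/2) tan((s−a)/2) tan((s−b)/2) tan((s−c)/2)], giving spherical excess E = 0.1299 rad.
Area = E·R² = 0.1299 × (1737.4)² ≈ 392043 km².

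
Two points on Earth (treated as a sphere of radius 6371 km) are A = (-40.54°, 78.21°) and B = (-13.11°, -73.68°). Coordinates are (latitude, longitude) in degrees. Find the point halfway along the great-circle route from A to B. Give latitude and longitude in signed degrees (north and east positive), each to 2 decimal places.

The central angle between A and B is δ = 2.1007 rad.
With f = 0.5, the slerp weights are sin((1−f)δ)/sin δ = 1.0055 and sin(fδ)/sin δ = 1.0055.
Weighted sum of the unit vectors: (1.0055)·(0.1553,0.7439,-0.6500) + (1.0055)·(0.2737,-0.9347,-0.2268) = (0.4313, -0.1918, -0.8816).
Converting back: φ = atan2(z, √(x²+y²)) = -61.83°, λ = atan2(y, x) = -23.98°.

-61.83°, -23.98°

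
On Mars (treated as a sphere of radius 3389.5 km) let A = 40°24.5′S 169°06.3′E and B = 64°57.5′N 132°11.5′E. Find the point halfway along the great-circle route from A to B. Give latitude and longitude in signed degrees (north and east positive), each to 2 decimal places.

12.86°, 156.09°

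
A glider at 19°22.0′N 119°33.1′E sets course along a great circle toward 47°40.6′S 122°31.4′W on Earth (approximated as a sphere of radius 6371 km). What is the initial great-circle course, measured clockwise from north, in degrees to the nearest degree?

Δλ = 117.925° = 2.0582 rad.
y = sin Δλ · cos φ₂ = (0.8836)(0.6733) = 0.5949
x = cos φ₁ sin φ₂ − sin φ₁ cos φ₂ cos Δλ = (0.9434)(-0.7394) − (0.3316)(0.6733)(-0.4683) = -0.5930
θ = atan2(y, x) = 134.91°, so the bearing is 135°.

135°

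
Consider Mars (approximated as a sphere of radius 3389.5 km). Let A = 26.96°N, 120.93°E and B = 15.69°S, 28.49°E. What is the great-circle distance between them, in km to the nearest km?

5866 km

Let φ₁ = 0.4705 rad, φ₂ = -0.2738 rad, and Δλ = -1.6134 rad.
cos c = sin φ₁ sin φ₂ + cos φ₁ cos φ₂ cos Δλ = (0.4534)(-0.2704) + (0.8913)(0.9627)(-0.0426) = -0.15914,
so c = arccos(-0.15914) = 1.73061 rad.
Distance = R·c = 3389.5 × 1.7306 ≈ 5866 km.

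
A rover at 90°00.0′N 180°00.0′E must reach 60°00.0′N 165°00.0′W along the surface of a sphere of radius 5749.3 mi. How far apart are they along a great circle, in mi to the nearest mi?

3010 mi

In radians: φ₁ = 1.5708, φ₂ = 1.0472, Δλ = 15.000° = 0.2618 rad.
cos c = sin φ₁ sin φ₂ + cos φ₁ cos φ₂ cos Δλ = (1.0000)(0.8660) + (0.0000)(0.5000)(0.9659) = 0.86603,
so c = arccos(0.86603) = 0.52360 rad.
Distance = R·c = 5749.3 × 0.5236 ≈ 3010 mi.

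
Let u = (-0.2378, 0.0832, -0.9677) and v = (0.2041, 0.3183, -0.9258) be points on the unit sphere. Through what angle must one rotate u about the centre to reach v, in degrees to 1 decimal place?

29.1°

u·v = 0.8738; |u| = 1.0000, |v| = 1.0000.
cos θ = (u·v)/(|u||v|) = 0.8738, so θ = 29.1°.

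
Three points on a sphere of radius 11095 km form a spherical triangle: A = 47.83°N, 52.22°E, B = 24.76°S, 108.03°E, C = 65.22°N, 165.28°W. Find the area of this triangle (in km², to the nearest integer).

153954278 km²

Side lengths (central angles): a = 1.9372, b = 1.1044, c = 1.5386 rad; semiperimeter s = 2.2901.
By l'Huilier's theorem, tan(E/4) = √[tan(s/2) tan((s−a)/2) tan((s−b)/2) tan((s−c)/2)], giving spherical excess E = 1.2507 rad.
Area = E·R² = 1.2507 × (11095)² ≈ 153954278 km².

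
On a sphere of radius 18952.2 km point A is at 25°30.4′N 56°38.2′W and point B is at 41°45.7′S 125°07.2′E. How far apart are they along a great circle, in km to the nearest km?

Let φ₁ = 0.4452 rad, φ₂ = -0.7289 rad, and Δλ = -3.1109 rad.
cos c = sin φ₁ sin φ₂ + cos φ₁ cos φ₂ cos Δλ = (0.4306)(-0.6660) + (0.9025)(0.7459)(-0.9995) = -0.95971,
so c = arccos(-0.95971) = 2.85676 rad.
Distance = R·c = 18952.2 × 2.8568 ≈ 54142 km.

54142 km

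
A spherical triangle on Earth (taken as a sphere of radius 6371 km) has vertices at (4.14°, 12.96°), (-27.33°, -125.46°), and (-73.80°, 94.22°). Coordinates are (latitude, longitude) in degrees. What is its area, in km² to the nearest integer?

73956515 km²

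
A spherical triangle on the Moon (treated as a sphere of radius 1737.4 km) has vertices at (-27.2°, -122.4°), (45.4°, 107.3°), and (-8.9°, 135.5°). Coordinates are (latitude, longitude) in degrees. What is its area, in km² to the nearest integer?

4123153 km²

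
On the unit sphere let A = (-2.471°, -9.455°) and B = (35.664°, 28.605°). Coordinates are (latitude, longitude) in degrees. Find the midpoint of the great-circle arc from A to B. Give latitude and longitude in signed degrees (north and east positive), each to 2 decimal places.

17.49°, 7.54°

Central angle δ = 0.9097 rad. Interpolating on the sphere with fraction f = 0.5:
P = [sin((1−f)δ)·A + sin(fδ)·B] / sin δ = 0.5566·A + 0.5566·B in Cartesian coordinates,
giving P = (0.9455, 0.1252, 0.3005), i.e. latitude 17.49°, longitude 7.54°.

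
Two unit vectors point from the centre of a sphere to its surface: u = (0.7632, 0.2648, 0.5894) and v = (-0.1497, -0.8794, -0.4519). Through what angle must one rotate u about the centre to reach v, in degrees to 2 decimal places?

127.84°

u·v = -0.6135; |u| = 1.0000, |v| = 1.0000.
cos θ = (u·v)/(|u||v|) = -0.6135, so θ = 127.84°.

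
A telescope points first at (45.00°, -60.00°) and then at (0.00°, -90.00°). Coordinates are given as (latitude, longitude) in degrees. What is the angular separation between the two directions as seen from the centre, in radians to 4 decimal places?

0.9117 rad

With latitudes φ₁ = 45.000°, φ₂ = 0.000° and longitude difference Δλ = -30.000°:
Haversine: a = sin²(Δφ/2) + cos φ₁ cos φ₂ sin²(Δλ/2) = 0.1464 + (0.7071)(1.0000)(0.0670) = 0.19381.
Central angle c = 2·arcsin(√a) = 0.91174 rad.
So the angular separation is 0.9117 rad.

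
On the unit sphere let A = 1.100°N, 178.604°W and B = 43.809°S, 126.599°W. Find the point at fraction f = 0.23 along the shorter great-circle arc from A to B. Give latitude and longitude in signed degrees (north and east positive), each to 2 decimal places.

-10.38°, -169.17°

The central angle between A and B is δ = 1.1253 rad.
With f = 0.23, the slerp weights are sin((1−f)δ)/sin δ = 0.8445 and sin(fδ)/sin δ = 0.2836.
Weighted sum of the unit vectors: (0.8445)·(-0.9995,-0.0244,0.0192) + (0.2836)·(-0.4303,-0.5794,-0.6923) = (-0.9661, -0.1849, -0.1801).
Converting back: φ = atan2(z, √(x²+y²)) = -10.38°, λ = atan2(y, x) = -169.17°.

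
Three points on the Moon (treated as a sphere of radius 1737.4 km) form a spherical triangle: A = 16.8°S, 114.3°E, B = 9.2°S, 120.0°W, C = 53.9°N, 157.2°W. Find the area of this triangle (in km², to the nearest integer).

Side lengths (central angles): a = 1.2302, b = 1.7913, c = 2.1005 rad; semiperimeter s = 2.5610.
By l'Huilier's theorem, tan(E/4) = √[tan(s/2) tan((s−a)/2) tan((s−b)/2) tan((s−c)/2)], giving spherical excess E = 1.8527 rad.
Area = E·R² = 1.8527 × (1737.4)² ≈ 5592519 km².

5592519 km²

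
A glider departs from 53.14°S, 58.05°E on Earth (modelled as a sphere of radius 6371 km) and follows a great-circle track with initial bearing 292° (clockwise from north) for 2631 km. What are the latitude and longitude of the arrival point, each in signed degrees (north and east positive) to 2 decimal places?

Angular distance δ = d/R = 2631/6371 = 0.41296 rad; initial bearing θ = 5.0964 rad.
sin φ₂ = sin φ₁ cos δ + cos φ₁ sin δ cos θ = (-0.8001)(0.9159) + (0.5999)(0.4013)(0.3746) = -0.6427, so φ₂ = -39.99°.
Δλ = atan2(sin θ sin δ cos φ₁, cos δ − sin φ₁ sin φ₂) = atan2(-0.2232, 0.4017) = -29.057°.
λ₂ = 58.050° − 29.057° = 28.99°.

-39.99°, 28.99°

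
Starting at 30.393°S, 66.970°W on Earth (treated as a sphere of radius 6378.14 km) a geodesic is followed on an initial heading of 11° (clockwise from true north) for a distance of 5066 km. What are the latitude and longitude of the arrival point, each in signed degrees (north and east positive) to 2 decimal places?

Angular distance δ = d/R = 5066/6378.14 = 0.79428 rad; initial bearing θ = 0.1920 rad.
sin φ₂ = sin φ₁ cos δ + cos φ₁ sin δ cos θ = (-0.5059)(0.7008) + (0.8626)(0.7134)(0.9816) = 0.2495, so φ₂ = 14.45°.
Δλ = atan2(sin θ sin δ cos φ₁, cos δ − sin φ₁ sin φ₂) = atan2(0.1174, 0.8270) = 8.080°.
λ₂ = -66.970° + 8.080° = -58.89°.

14.45°, -58.89°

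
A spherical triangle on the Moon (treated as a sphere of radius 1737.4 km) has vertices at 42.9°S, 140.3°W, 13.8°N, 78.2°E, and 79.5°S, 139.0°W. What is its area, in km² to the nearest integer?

2852070 km²

Side lengths (central angles): a = 1.9557, b = 0.6388, c = 2.3733 rad; semiperimeter s = 2.4840.
By l'Huilier's theorem, tan(E/4) = √[tan(s/2) tan((s−a)/2) tan((s−b)/2) tan((s−c)/2)], giving spherical excess E = 0.9448 rad.
Area = E·R² = 0.9448 × (1737.4)² ≈ 2852070 km².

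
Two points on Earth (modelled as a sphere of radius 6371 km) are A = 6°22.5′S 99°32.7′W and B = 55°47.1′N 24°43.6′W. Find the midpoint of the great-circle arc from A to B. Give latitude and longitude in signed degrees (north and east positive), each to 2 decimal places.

29.54°, -74.11°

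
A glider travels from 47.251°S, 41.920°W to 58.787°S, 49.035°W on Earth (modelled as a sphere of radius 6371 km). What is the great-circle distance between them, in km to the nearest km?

In radians: φ₁ = -0.8247, φ₂ = -1.0260, Δλ = -7.115° = -0.1242 rad.
cos c = sin φ₁ sin φ₂ + cos φ₁ cos φ₂ cos Δλ = (-0.7343)(-0.8552) + (0.6788)(0.5182)(0.9923) = 0.97709,
so c = arccos(0.97709) = 0.21446 rad.
Distance = R·c = 6371 × 0.2145 ≈ 1366 km.

1366 km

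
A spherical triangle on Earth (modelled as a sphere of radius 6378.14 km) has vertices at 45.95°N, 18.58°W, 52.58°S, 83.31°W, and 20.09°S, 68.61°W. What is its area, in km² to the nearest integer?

8180944 km²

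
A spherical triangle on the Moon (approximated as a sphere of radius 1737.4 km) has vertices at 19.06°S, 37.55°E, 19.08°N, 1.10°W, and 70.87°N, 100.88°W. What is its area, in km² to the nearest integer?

1623818 km²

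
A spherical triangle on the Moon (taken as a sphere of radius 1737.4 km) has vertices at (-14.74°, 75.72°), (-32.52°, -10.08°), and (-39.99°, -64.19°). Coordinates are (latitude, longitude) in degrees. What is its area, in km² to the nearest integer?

Side lengths (central angles): a = 0.7609, b = 1.9860, c = 1.3730 rad; semiperimeter s = 2.0599.
By l'Huilier's theorem, tan(E/4) = √[tan(s/2) tan((s−a)/2) tan((s−b)/2) tan((s−c)/2)], giving spherical excess E = 0.5146 rad.
Area = E·R² = 0.5146 × (1737.4)² ≈ 1553431 km².

1553431 km²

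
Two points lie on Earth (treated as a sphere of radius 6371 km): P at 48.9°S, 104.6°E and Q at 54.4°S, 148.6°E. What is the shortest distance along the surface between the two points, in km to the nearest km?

Let φ₁ = -0.8535 rad, φ₂ = -0.9495 rad, and Δλ = 0.7679 rad.
cos c = sin φ₁ sin φ₂ + cos φ₁ cos φ₂ cos Δλ = (-0.7536)(-0.8131) + (0.6574)(0.5821)(0.7193) = 0.88800,
so c = arccos(0.88800) = 0.47783 rad.
Distance = R·c = 6371 × 0.4778 ≈ 3044 km.

3044 km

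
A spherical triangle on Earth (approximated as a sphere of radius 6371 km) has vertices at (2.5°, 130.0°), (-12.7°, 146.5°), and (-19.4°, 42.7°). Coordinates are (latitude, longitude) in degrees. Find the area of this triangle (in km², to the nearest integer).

14994243 km²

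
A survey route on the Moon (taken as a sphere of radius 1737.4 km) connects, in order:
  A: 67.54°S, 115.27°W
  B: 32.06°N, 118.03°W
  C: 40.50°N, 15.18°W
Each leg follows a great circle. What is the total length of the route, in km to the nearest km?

5398 km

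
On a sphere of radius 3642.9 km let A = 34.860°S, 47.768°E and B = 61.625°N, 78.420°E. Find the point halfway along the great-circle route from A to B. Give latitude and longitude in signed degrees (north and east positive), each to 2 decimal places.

The central angle between A and B is δ = 1.7390 rad.
With f = 0.5, the slerp weights are sin((1−f)δ)/sin δ = 0.7750 and sin(fδ)/sin δ = 0.7750.
Weighted sum of the unit vectors: (0.7750)·(0.5515,0.6076,-0.5716) + (0.7750)·(0.0954,0.4656,0.8799) = (0.5013, 0.8316, 0.2389).
Converting back: φ = atan2(z, √(x²+y²)) = 13.82°, λ = atan2(y, x) = 58.92°.

13.82°, 58.92°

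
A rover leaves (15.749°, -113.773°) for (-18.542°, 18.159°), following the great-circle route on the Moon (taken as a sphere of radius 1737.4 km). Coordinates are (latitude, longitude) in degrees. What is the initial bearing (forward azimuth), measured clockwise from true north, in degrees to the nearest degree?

101°

Δλ = 131.932° = 2.3026 rad.
y = sin Δλ · cos φ₂ = (0.7439)(0.9481) = 0.7053
x = cos φ₁ sin φ₂ − sin φ₁ cos φ₂ cos Δλ = (0.9625)(-0.3180) − (0.2714)(0.9481)(-0.6682) = -0.1341
θ = atan2(y, x) = 100.76°, so the bearing is 101°.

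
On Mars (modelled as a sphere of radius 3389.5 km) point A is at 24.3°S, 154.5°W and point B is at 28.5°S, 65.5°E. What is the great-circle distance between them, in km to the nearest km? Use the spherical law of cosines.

6783 km

With latitudes φ₁ = -24.300°, φ₂ = -28.500° and longitude difference Δλ = -140.000°:
cos c = sin φ₁ sin φ₂ + cos φ₁ cos φ₂ cos Δλ = (-0.4115)(-0.4772) + (0.9114)(0.8788)(-0.7660) = -0.41721,
so c = arccos(-0.41721) = 2.00117 rad.
Distance = R·c = 3389.5 × 2.0012 ≈ 6783 km.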